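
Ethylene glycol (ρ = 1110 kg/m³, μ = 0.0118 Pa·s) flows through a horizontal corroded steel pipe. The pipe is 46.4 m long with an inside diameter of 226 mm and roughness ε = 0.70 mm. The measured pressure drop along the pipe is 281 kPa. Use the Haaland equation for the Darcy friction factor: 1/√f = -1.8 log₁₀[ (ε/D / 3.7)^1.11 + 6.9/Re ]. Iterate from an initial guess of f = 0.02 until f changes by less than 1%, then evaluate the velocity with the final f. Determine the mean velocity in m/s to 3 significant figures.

Rearranging Darcy-Weisbach: V = √(2·ΔP·D/(f·L·ρ)). With ε/D = 0.0007/0.226 = 0.0031, iterate starting from f = 0.02:
  f = 0.02 → V = √(2·2.81e+05·0.226/(0.02·46.4·1110)) = 11.1 m/s; Re = ρVD/μ = 2.361e+05; f → 0.02695
  f = 0.02695 → V = 9.565 m/s; Re = 2.033e+05; f → 0.02703
Converged (Δf/f < 1%). With the final f = 0.02703: V = √(2·2.81e+05·0.226/(0.02703·46.4·1110)) = 9.551 m/s.

V ≈ 9.55 m/s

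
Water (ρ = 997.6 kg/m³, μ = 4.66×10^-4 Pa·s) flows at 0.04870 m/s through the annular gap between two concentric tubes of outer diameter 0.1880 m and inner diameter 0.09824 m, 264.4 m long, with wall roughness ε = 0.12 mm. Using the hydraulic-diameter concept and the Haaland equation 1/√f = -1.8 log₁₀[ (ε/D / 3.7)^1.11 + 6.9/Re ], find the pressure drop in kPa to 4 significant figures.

ΔP ≈ 0.1155 kPa

Hydraulic diameter D_h = 4A/P = D_o - D_i = 0.188 - 0.09824 = 0.08976 m.
Re = ρVD_h/μ = 997.6·0.0487·0.08976/0.000466 = 9358.
ε/D_h = 0.00012/0.08976 = 0.00134; Haaland gives 1/√f = -1.8 log₁₀[0.000151+0.000737] = 5.492, so f = 0.03315.
ΔP = f(L/D_h)(ρV²/2) = 0.03315·264.4/0.08976·1.183 = 115.5 Pa.
ΔP = 0.1155 kPa.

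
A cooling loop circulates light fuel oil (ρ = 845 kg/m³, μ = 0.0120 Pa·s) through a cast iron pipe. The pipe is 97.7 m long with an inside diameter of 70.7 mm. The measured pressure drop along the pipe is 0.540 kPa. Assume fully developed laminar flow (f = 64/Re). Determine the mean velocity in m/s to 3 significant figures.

V ≈ 0.0719 m/s

For laminar flow, f = 64/Re with Re = ρVD/μ, so Darcy-Weisbach reduces to ΔP = 32μLV/D². Solving for V: V = ΔP·D²/(32μL) = 540·(0.0707)²/(32·0.012·97.7) = 0.07195 m/s.
Check: Re = ρVD/μ = 845·0.07195·0.0707/0.012 = 358.2 < 2300, so the laminar assumption holds.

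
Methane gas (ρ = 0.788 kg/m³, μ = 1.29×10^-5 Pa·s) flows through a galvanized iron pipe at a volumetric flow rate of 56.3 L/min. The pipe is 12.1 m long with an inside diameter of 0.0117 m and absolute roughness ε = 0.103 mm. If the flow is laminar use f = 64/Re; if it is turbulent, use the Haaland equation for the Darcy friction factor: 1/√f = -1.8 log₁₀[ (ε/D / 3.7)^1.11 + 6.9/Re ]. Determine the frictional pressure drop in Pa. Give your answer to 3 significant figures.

Q = 56.3 L/min = 56.3/60000 = 0.0009383 m³/s.
Cross-sectional area A = πD²/4 = π(0.0117)²/4 = 0.0001075 m²; mean velocity V = Q/A = 0.0009383/0.0001075 = 8.728 m/s.
Reynolds number Re = ρVD/μ = 0.788 · 8.728 · 0.0117 / 1.29e-05 = 6238.
Re > 4000 → turbulent. Relative roughness ε/D = 0.000103/0.0117 = 0.0088. Haaland: 1/√f = -1.8 log₁₀[(0.0088/3.7)^1.11 + 6.9/6238] = -1.8 log₁₀[0.00122 + 0.00111] = 4.739, so f = 0.04453.
Darcy-Weisbach: ΔP = f(L/D)(ρV²/2) = 0.04453·(12.1/0.0117)·(0.788·8.728²/2) = 0.04453·1034·30.01 = 1382 Pa.

ΔP ≈ 1380 Pa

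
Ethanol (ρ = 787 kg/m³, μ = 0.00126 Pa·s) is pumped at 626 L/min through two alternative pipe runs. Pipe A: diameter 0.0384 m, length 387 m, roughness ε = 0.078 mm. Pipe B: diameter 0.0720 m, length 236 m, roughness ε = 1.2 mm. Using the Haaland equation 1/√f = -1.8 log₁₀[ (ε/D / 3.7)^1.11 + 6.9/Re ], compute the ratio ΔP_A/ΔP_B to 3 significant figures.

ΔP_A/ΔP_B ≈ 20.1

Pipe A: V = Q/A = 0.01043/0.001158 = 9.009 m/s; Re = 2.161e+05; ε/D = 0.00203; Haaland → f = 0.02429; ΔP_A = f(L/D)(ρV²/2) = 7.817e+06 Pa.
Pipe B: V = Q/A = 0.01043/0.004072 = 2.563 m/s; Re = 1.152e+05; ε/D = 0.0167; Haaland → f = 0.04586; ΔP_B = f(L/D)(ρV²/2) = 3.885e+05 Pa.
ΔP_A/ΔP_B = 7.817e+06/3.885e+05 = 20.1.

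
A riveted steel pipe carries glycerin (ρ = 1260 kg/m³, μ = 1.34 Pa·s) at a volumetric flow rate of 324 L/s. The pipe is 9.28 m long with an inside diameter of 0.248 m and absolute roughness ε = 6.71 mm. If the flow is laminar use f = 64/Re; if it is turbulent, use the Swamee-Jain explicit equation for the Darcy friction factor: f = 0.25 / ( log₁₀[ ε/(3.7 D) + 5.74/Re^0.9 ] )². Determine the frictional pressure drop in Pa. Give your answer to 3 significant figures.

Q = 324 L/s = 324/1000 = 0.324 m³/s.
Cross-sectional area A = πD²/4 = π(0.248)²/4 = 0.04831 m²; mean velocity V = Q/A = 0.324/0.04831 = 6.707 m/s.
Reynolds number Re = ρVD/μ = 1260 · 6.707 · 0.248 / 1.34 = 1564.
Re < 2300 → laminar flow, so f = 64/Re = 64/1564 = 0.04092 (the turbulent correlation is not needed).
Darcy-Weisbach: ΔP = f(L/D)(ρV²/2) = 0.04092·(9.28/0.248)·(1260·6.707²/2) = 0.04092·37.42·2.834e+04 = 4.34e+04 Pa.

ΔP ≈ 43400 Pa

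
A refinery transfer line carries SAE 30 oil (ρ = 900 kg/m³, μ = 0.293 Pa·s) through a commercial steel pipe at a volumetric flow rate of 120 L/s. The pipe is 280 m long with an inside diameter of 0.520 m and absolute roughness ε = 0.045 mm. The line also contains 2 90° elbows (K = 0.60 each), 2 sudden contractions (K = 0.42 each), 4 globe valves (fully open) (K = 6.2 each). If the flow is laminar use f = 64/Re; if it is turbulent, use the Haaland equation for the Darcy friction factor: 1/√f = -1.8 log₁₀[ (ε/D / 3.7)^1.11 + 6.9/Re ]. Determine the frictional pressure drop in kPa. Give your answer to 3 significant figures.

ΔP ≈ 9.34 kPa

Q = 120 L/s = 120/1000 = 0.12 m³/s.
Cross-sectional area A = πD²/4 = π(0.52)²/4 = 0.2124 m²; mean velocity V = Q/A = 0.12/0.2124 = 0.565 m/s.
Reynolds number Re = ρVD/μ = 900 · 0.565 · 0.52 / 0.293 = 902.5.
Re < 2300 → laminar flow, so f = 64/Re = 64/902.5 = 0.07091 (the turbulent correlation is not needed).
Total minor-loss coefficient ΣK = 2·0.6 + 2·0.42 + 4·6.2 = 26.8.
ΔP = [f·L/D + ΣK]·(ρV²/2) = [0.07091·280/0.52 + 26.8]·(900·0.565²/2) = [38.18 + 26.8]·143.7 = 9342 Pa.
ΔP = 9342 Pa = 9.34 kPa.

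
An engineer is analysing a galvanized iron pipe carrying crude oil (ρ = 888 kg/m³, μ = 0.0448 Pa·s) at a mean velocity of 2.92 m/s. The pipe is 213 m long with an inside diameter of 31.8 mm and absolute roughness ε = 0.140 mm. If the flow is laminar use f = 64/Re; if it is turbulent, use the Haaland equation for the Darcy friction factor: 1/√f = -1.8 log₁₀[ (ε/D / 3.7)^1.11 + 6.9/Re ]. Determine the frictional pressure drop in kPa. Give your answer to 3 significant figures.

Reynolds number Re = ρVD/μ = 888 · 2.92 · 0.0318 / 0.0448 = 1841.
Re < 2300 → laminar flow, so f = 64/Re = 64/1841 = 0.03477 (the turbulent correlation is not needed).
Darcy-Weisbach: ΔP = f(L/D)(ρV²/2) = 0.03477·(213/0.0318)·(888·2.92²/2) = 0.03477·6698·3786 = 8.817e+05 Pa.
ΔP = 8.817e+05 Pa = 882 kPa.

ΔP ≈ 882 kPa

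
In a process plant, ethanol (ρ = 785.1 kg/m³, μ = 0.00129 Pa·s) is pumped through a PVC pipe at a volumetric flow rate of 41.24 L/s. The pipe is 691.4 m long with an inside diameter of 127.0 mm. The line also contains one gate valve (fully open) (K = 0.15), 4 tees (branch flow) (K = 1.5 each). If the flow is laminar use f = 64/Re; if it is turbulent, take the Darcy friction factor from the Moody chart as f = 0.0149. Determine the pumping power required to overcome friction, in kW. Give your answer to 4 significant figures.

P ≈ 14.97 kW

Q = 41.24 L/s = 41.24/1000 = 0.04124 m³/s.
Cross-sectional area A = πD²/4 = π(0.127)²/4 = 0.01267 m²; mean velocity V = Q/A = 0.04124/0.01267 = 3.256 m/s.
Reynolds number Re = ρVD/μ = 785.1 · 3.256 · 0.127 / 0.00129 = 2.516e+05.
Re > 4000 → turbulent; use the Moody-chart value f = 0.0149.
Total minor-loss coefficient ΣK = 1·0.15 + 4·1.5 = 6.15.
ΔP = [f·L/D + ΣK]·(ρV²/2) = [0.0149·691.4/0.127 + 6.15]·(785.1·3.256²/2) = [81.12 + 6.15]·4160 = 3.631e+05 Pa.
Pumping power P = QΔP = 0.04124·3.631e+05 = 14973 W = 14.97 kW.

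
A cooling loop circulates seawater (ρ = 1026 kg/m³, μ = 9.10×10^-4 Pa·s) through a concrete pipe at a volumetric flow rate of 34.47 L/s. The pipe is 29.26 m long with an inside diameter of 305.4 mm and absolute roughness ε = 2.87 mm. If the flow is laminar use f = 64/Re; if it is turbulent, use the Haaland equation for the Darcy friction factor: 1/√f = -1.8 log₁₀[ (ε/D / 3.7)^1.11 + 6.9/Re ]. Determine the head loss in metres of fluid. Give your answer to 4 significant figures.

Q = 34.47 L/s = 34.47/1000 = 0.03447 m³/s.
Cross-sectional area A = πD²/4 = π(0.3054)²/4 = 0.07325 m²; mean velocity V = Q/A = 0.03447/0.07325 = 0.4706 m/s.
Reynolds number Re = ρVD/μ = 1026 · 0.4706 · 0.3054 / 0.00091 = 1.62e+05.
Re > 4000 → turbulent. Relative roughness ε/D = 0.00287/0.3054 = 0.0094. Haaland: 1/√f = -1.8 log₁₀[(0.0094/3.7)^1.11 + 6.9/1.62e+05] = -1.8 log₁₀[0.00132 + 4.26e-05] = 5.16, so f = 0.03755.
Darcy-Weisbach: ΔP = f(L/D)(ρV²/2) = 0.03755·(29.26/0.3054)·(1026·0.4706²/2) = 0.03755·95.81·113.6 = 408.7 Pa.
Head loss h_f = ΔP/(ρg) = 408.7/(1026·9.81) = 0.04061 m.

h_f ≈ 0.04061 m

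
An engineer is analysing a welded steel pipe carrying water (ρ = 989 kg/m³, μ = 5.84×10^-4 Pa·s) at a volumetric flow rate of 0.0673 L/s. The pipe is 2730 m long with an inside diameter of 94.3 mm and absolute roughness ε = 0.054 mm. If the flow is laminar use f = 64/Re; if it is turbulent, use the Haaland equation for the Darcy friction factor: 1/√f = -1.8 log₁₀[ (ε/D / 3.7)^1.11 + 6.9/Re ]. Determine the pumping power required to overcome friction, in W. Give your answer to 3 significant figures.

Q = 0.0673 L/s = 0.0673/1000 = 6.73e-05 m³/s.
Cross-sectional area A = πD²/4 = π(0.0943)²/4 = 0.006984 m²; mean velocity V = Q/A = 6.73e-05/0.006984 = 0.009636 m/s.
Reynolds number Re = ρVD/μ = 989 · 0.009636 · 0.0943 / 0.000584 = 1539.
Re < 2300 → laminar flow, so f = 64/Re = 64/1539 = 0.04159 (the turbulent correlation is not needed).
Darcy-Weisbach: ΔP = f(L/D)(ρV²/2) = 0.04159·(2730/0.0943)·(989·0.009636²/2) = 0.04159·2.895e+04·0.04592 = 55.28 Pa.
Pumping power P = QΔP = 6.73e-05·55.28 = 0.003721 W = 0.00372 W.

P ≈ 0.00372 W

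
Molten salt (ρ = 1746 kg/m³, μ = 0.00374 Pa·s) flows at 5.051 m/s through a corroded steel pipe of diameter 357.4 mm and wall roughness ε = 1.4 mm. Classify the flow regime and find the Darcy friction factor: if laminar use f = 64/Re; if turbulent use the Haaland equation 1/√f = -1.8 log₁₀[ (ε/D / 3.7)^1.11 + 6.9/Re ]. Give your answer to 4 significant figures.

Re = ρVD/μ = 1746·5.051·0.3574/0.00374 = 8.428e+05.
Re > 4000 → turbulent. ε/D = 0.0014/0.3574 = 0.00392; Haaland: 1/√f = -1.8 log₁₀[0.000498 + 8.19e-06] = 5.932, so f = 0.02842.

f ≈ 0.02842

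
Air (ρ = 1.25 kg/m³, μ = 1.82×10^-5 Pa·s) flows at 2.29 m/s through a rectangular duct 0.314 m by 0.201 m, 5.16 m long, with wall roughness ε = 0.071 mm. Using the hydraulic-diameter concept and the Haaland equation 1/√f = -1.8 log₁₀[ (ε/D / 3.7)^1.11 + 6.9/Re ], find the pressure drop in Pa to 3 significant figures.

Hydraulic diameter D_h = 4A/P = 4·(0.314·0.201)/(2·(0.314+0.201)) = 0.2525/1.03 = 0.2451 m.
Re = ρVD_h/μ = 1.25·2.29·0.2451/1.82e-05 = 3.855e+04.
ε/D_h = 7.1e-05/0.2451 = 0.00029; Haaland gives 1/√f = -1.8 log₁₀[2.77e-05+0.000179] = 6.633, so f = 0.02273.
ΔP = f(L/D_h)(ρV²/2) = 0.02273·5.16/0.2451·3.278 = 1.569 Pa.

ΔP ≈ 1.57 Pa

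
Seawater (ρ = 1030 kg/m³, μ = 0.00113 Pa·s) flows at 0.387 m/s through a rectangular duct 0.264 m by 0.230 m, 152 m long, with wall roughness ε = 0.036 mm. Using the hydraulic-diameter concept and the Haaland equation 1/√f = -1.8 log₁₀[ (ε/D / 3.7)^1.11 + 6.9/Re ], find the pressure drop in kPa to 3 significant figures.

Hydraulic diameter D_h = 4A/P = 4·(0.264·0.23)/(2·(0.264+0.23)) = 0.2429/0.988 = 0.2458 m.
Re = ρVD_h/μ = 1030·0.387·0.2458/0.00113 = 8.672e+04.
ε/D_h = 3.6e-05/0.2458 = 0.000146; Haaland gives 1/√f = -1.8 log₁₀[1.3e-05+7.96e-05] = 7.261, so f = 0.01897.
ΔP = f(L/D_h)(ρV²/2) = 0.01897·152/0.2458·77.13 = 904.7 Pa.
ΔP = 0.905 kPa.

ΔP ≈ 0.905 kPa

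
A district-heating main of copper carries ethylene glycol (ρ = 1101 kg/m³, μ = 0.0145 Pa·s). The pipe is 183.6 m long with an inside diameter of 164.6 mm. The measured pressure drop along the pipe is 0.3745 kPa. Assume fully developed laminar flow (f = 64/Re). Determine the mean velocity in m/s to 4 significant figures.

V ≈ 0.1191 m/s

For laminar flow, f = 64/Re with Re = ρVD/μ, so Darcy-Weisbach reduces to ΔP = 32μLV/D². Solving for V: V = ΔP·D²/(32μL) = 374.5·(0.1646)²/(32·0.0145·183.6) = 0.1191 m/s.
Check: Re = ρVD/μ = 1101·0.1191·0.1646/0.0145 = 1489 < 2300, so the laminar assumption holds.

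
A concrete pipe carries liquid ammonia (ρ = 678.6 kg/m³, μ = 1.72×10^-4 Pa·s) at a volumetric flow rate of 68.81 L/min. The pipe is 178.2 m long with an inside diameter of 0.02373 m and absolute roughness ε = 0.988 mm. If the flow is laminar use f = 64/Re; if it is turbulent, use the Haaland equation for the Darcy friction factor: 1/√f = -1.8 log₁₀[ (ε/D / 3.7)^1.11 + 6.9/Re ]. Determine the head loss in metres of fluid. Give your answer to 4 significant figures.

h_f ≈ 170.0 m

Q = 68.81 L/min = 68.81/60000 = 0.001147 m³/s.
Cross-sectional area A = πD²/4 = π(0.02373)²/4 = 0.0004423 m²; mean velocity V = Q/A = 0.001147/0.0004423 = 2.593 m/s.
Reynolds number Re = ρVD/μ = 678.6 · 2.593 · 0.02373 / 0.000172 = 2.428e+05.
Re > 4000 → turbulent. Relative roughness ε/D = 0.000988/0.02373 = 0.0416. Haaland: 1/√f = -1.8 log₁₀[(0.0416/3.7)^1.11 + 6.9/2.428e+05] = -1.8 log₁₀[0.00687 + 2.84e-05] = 3.89, so f = 0.06607.
Darcy-Weisbach: ΔP = f(L/D)(ρV²/2) = 0.06607·(178.2/0.02373)·(678.6·2.593²/2) = 0.06607·7509·2281 = 1.132e+06 Pa.
Head loss h_f = ΔP/(ρg) = 1.132e+06/(678.6·9.81) = 170.0 m.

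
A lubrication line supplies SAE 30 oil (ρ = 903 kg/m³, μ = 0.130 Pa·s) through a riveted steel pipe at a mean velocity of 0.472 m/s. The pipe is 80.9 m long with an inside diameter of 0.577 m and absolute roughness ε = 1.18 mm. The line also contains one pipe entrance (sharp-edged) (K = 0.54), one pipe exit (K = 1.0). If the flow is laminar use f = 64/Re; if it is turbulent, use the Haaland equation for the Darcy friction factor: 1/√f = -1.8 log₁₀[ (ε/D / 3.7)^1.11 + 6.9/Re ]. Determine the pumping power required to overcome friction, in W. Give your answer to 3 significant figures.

Reynolds number Re = ρVD/μ = 903 · 0.472 · 0.577 / 0.13 = 1892.
Re < 2300 → laminar flow, so f = 64/Re = 64/1892 = 0.03383 (the turbulent correlation is not needed).
Total minor-loss coefficient ΣK = 1·0.54 + 1·1 = 1.54.
ΔP = [f·L/D + ΣK]·(ρV²/2) = [0.03383·80.9/0.577 + 1.54]·(903·0.472²/2) = [4.743 + 1.54]·100.6 = 632 Pa.
Q = V·A = 0.472·0.2615 = 0.1234 m³/s.
Pumping power P = QΔP = 0.1234·632 = 78.00 W = 78.0 W.

P ≈ 78.0 W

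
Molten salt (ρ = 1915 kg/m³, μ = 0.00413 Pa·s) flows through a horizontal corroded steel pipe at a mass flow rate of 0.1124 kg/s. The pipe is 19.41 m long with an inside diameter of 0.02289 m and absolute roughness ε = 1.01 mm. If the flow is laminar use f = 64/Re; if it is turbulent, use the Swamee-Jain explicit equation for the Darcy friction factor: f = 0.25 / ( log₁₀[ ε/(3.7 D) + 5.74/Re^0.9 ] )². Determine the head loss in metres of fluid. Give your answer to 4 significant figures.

h_f ≈ 0.03717 m

A = πD²/4 = π(0.02289)²/4 = 0.0004115 m²; mean velocity V = ṁ/(ρA) = 0.1124/(1915 · 0.0004115) = 0.1426 m/s.
Reynolds number Re = ρVD/μ = 1915 · 0.1426 · 0.02289 / 0.00413 = 1514.
Re < 2300 → laminar flow, so f = 64/Re = 64/1514 = 0.04228 (the turbulent correlation is not needed).
Darcy-Weisbach: ΔP = f(L/D)(ρV²/2) = 0.04228·(19.41/0.02289)·(1915·0.1426²/2) = 0.04228·848·19.48 = 698.3 Pa.
Head loss h_f = ΔP/(ρg) = 698.3/(1915·9.81) = 0.03717 m.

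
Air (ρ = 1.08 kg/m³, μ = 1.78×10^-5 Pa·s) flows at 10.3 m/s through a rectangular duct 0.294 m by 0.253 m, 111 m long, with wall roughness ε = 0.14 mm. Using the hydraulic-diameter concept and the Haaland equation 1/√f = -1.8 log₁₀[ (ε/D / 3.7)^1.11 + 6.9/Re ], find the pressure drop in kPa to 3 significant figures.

Hydraulic diameter D_h = 4A/P = 4·(0.294·0.253)/(2·(0.294+0.253)) = 0.2975/1.094 = 0.272 m.
Re = ρVD_h/μ = 1.08·10.3·0.272/1.78e-05 = 1.7e+05.
ε/D_h = 0.00014/0.272 = 0.000515; Haaland gives 1/√f = -1.8 log₁₀[5.24e-05+4.06e-05] = 7.257, so f = 0.01899.
ΔP = f(L/D_h)(ρV²/2) = 0.01899·111/0.272·57.29 = 444 Pa.
ΔP = 0.444 kPa.

ΔP ≈ 0.444 kPa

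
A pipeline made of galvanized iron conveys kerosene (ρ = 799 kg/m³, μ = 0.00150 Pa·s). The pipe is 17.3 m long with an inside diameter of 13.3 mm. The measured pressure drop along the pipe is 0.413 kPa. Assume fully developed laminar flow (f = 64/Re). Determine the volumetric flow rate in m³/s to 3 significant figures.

For laminar flow, f = 64/Re with Re = ρVD/μ, so Darcy-Weisbach reduces to ΔP = 32μLV/D². Solving for V: V = ΔP·D²/(32μL) = 413·(0.0133)²/(32·0.0015·17.3) = 0.08798 m/s.
Check: Re = ρVD/μ = 799·0.08798·0.0133/0.0015 = 623.3 < 2300, so the laminar assumption holds.
Q = V·A = 0.08798·(π/4·0.0133²) = 1.222e-05 m³/s = 1.22×10^-5 m³/s.

Q ≈ 1.22×10^-5 m³/s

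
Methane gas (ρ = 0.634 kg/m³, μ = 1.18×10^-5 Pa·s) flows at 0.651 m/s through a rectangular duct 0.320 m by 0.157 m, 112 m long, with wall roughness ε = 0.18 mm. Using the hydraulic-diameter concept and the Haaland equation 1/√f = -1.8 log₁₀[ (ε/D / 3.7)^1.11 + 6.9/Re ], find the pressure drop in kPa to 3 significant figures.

Hydraulic diameter D_h = 4A/P = 4·(0.32·0.157)/(2·(0.32+0.157)) = 0.201/0.954 = 0.2106 m.
Re = ρVD_h/μ = 0.634·0.651·0.2106/1.18e-05 = 7368.
ε/D_h = 0.00018/0.2106 = 0.000854; Haaland gives 1/√f = -1.8 log₁₀[9.19e-05+0.000936] = 5.378, so f = 0.03457.
ΔP = f(L/D_h)(ρV²/2) = 0.03457·112/0.2106·0.1343 = 2.47 Pa.
ΔP = 0.00247 kPa.

ΔP ≈ 0.00247 kPa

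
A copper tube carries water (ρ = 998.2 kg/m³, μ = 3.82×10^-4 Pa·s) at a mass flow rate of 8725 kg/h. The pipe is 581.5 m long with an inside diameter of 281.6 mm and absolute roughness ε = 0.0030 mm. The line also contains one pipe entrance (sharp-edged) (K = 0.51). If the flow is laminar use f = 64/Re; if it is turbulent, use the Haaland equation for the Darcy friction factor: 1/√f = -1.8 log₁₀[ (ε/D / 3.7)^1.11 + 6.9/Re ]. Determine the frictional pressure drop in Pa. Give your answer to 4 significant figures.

ΔP ≈ 37.33 Pa

ṁ = 8725 kg/h = 8725/3600 = 2.424 kg/s.
A = πD²/4 = π(0.2816)²/4 = 0.06228 m²; mean velocity V = ṁ/(ρA) = 2.424/(998.2 · 0.06228) = 0.03898 m/s.
Reynolds number Re = ρVD/μ = 998.2 · 0.03898 · 0.2816 / 0.000382 = 2.869e+04.
Re > 4000 → turbulent. Relative roughness ε/D = 3e-06/0.2816 = 1.07e-05. Haaland: 1/√f = -1.8 log₁₀[(1.07e-05/3.7)^1.11 + 6.9/2.869e+04] = -1.8 log₁₀[7.08e-07 + 0.000241] = 6.512, so f = 0.02358.
Total minor-loss coefficient ΣK = 1·0.51 = 0.51.
ΔP = [f·L/D + ΣK]·(ρV²/2) = [0.02358·581.5/0.2816 + 0.51]·(998.2·0.03898²/2) = [48.7 + 0.51]·0.7585 = 37.33 Pa.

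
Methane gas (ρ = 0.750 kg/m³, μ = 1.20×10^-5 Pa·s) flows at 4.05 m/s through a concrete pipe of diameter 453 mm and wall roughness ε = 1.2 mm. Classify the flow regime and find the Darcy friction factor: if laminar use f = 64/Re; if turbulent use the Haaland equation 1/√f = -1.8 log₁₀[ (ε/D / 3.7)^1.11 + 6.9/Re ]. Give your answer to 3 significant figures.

f ≈ 0.0264

Re = ρVD/μ = 0.75·4.05·0.453/1.2e-05 = 1.147e+05.
Re > 4000 → turbulent. ε/D = 0.0012/0.453 = 0.00265; Haaland: 1/√f = -1.8 log₁₀[0.000323 + 6.02e-05] = 6.15, so f = 0.02644.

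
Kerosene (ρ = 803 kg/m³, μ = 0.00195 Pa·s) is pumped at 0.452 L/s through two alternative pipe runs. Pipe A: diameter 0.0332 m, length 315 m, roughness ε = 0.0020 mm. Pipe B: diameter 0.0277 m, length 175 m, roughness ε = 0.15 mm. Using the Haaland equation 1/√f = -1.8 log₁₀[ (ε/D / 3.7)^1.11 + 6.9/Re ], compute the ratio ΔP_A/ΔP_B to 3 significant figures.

Pipe A: V = Q/A = 0.000452/0.0008657 = 0.5221 m/s; Re = 7138; ε/D = 6.02e-05; Haaland → f = 0.03401; ΔP_A = f(L/D)(ρV²/2) = 3.532e+04 Pa.
Pipe B: V = Q/A = 0.000452/0.0006026 = 0.75 m/s; Re = 8556; ε/D = 0.00542; Haaland → f = 0.03886; ΔP_B = f(L/D)(ρV²/2) = 5.546e+04 Pa.
ΔP_A/ΔP_B = 3.532e+04/5.546e+04 = 0.637.

ΔP_A/ΔP_B ≈ 0.637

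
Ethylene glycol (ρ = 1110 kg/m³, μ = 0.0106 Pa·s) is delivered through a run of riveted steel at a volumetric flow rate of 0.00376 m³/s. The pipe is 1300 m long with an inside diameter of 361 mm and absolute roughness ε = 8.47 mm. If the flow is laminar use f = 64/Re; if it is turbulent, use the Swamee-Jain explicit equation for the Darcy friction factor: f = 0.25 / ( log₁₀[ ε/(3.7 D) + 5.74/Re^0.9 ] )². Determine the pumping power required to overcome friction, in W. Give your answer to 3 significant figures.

Cross-sectional area A = πD²/4 = π(0.361)²/4 = 0.1024 m²; mean velocity V = Q/A = 0.00376/0.1024 = 0.03674 m/s.
Reynolds number Re = ρVD/μ = 1110 · 0.03674 · 0.361 / 0.0106 = 1389.
Re < 2300 → laminar flow, so f = 64/Re = 64/1389 = 0.04609 (the turbulent correlation is not needed).
Darcy-Weisbach: ΔP = f(L/D)(ρV²/2) = 0.04609·(1300/0.361)·(1110·0.03674²/2) = 0.04609·3601·0.749 = 124.3 Pa.
Pumping power P = QΔP = 0.00376·124.3 = 0.4674 W = 0.467 W.

P ≈ 0.467 W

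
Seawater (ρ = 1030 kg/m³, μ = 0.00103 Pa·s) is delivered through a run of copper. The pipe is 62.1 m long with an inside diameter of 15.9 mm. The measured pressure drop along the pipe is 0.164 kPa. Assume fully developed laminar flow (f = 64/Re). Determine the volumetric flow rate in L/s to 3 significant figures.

Q ≈ 0.00402 L/s

For laminar flow, f = 64/Re with Re = ρVD/μ, so Darcy-Weisbach reduces to ΔP = 32μLV/D². Solving for V: V = ΔP·D²/(32μL) = 164·(0.0159)²/(32·0.00103·62.1) = 0.02026 m/s.
Check: Re = ρVD/μ = 1030·0.02026·0.0159/0.00103 = 322.1 < 2300, so the laminar assumption holds.
Q = V·A = 0.02026·(π/4·0.0159²) = 4.022e-06 m³/s = 0.00402 L/s.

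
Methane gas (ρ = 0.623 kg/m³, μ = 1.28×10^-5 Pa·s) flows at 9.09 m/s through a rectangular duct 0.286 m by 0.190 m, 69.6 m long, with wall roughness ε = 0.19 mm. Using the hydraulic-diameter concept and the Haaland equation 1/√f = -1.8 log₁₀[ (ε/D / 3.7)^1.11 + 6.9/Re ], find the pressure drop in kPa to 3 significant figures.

Hydraulic diameter D_h = 4A/P = 4·(0.286·0.19)/(2·(0.286+0.19)) = 0.2174/0.952 = 0.2283 m.
Re = ρVD_h/μ = 0.623·9.09·0.2283/1.28e-05 = 1.01e+05.
ε/D_h = 0.00019/0.2283 = 0.000832; Haaland gives 1/√f = -1.8 log₁₀[8.93e-05+6.83e-05] = 6.844, so f = 0.02135.
ΔP = f(L/D_h)(ρV²/2) = 0.02135·69.6/0.2283·25.74 = 167.5 Pa.
ΔP = 0.167 kPa.

ΔP ≈ 0.167 kPa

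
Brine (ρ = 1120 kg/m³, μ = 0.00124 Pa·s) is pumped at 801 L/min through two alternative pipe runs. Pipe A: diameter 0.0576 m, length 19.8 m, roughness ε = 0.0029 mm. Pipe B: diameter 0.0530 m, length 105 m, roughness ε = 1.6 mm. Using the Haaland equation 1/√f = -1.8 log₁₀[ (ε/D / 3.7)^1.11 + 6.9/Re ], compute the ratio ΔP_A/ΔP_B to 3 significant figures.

Pipe A: V = Q/A = 0.01335/0.002606 = 5.123 m/s; Re = 2.665e+05; ε/D = 5.03e-05; Haaland → f = 0.01507; ΔP_A = f(L/D)(ρV²/2) = 7.616e+04 Pa.
Pipe B: V = Q/A = 0.01335/0.002206 = 6.051 m/s; Re = 2.897e+05; ε/D = 0.0302; Haaland → f = 0.05754; ΔP_B = f(L/D)(ρV²/2) = 2.338e+06 Pa.
ΔP_A/ΔP_B = 7.616e+04/2.338e+06 = 0.0326.

ΔP_A/ΔP_B ≈ 0.0326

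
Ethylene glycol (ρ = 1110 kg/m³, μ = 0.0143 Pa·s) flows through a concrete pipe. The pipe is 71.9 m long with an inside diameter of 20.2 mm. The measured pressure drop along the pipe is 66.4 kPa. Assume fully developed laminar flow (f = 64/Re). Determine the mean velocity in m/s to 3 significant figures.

For laminar flow, f = 64/Re with Re = ρVD/μ, so Darcy-Weisbach reduces to ΔP = 32μLV/D². Solving for V: V = ΔP·D²/(32μL) = 6.64e+04·(0.0202)²/(32·0.0143·71.9) = 0.8235 m/s.
Check: Re = ρVD/μ = 1110·0.8235·0.0202/0.0143 = 1291 < 2300, so the laminar assumption holds.

V ≈ 0.823 m/s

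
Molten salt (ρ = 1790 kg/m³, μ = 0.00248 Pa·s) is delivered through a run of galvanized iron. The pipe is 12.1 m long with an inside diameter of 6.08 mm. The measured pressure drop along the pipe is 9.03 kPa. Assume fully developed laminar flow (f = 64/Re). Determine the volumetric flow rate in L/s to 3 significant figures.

For laminar flow, f = 64/Re with Re = ρVD/μ, so Darcy-Weisbach reduces to ΔP = 32μLV/D². Solving for V: V = ΔP·D²/(32μL) = 9030·(0.00608)²/(32·0.00248·12.1) = 0.3476 m/s.
Check: Re = ρVD/μ = 1790·0.3476·0.00608/0.00248 = 1526 < 2300, so the laminar assumption holds.
Q = V·A = 0.3476·(π/4·0.00608²) = 1.009e-05 m³/s = 0.0101 L/s.

Q ≈ 0.0101 L/s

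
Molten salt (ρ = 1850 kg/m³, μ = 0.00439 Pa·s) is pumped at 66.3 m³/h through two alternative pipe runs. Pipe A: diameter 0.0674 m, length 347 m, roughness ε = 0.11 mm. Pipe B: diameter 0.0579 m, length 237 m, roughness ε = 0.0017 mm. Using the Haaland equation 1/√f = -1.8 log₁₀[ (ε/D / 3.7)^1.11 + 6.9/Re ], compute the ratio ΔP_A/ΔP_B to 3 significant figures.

ΔP_A/ΔP_B ≈ 0.994

Pipe A: V = Q/A = 0.01842/0.003568 = 5.162 m/s; Re = 1.466e+05; ε/D = 0.00163; Haaland → f = 0.02345; ΔP_A = f(L/D)(ρV²/2) = 2.976e+06 Pa.
Pipe B: V = Q/A = 0.01842/0.002633 = 6.995 m/s; Re = 1.707e+05; ε/D = 2.94e-05; Haaland → f = 0.01616; ΔP_B = f(L/D)(ρV²/2) = 2.993e+06 Pa.
ΔP_A/ΔP_B = 2.976e+06/2.993e+06 = 0.994.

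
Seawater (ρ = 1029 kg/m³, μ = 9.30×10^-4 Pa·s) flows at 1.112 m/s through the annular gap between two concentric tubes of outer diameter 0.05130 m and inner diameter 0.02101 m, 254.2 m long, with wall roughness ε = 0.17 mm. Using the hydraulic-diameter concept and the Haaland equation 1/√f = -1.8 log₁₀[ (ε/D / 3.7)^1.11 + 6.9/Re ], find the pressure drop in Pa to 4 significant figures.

ΔP ≈ 179200 Pa

Hydraulic diameter D_h = 4A/P = D_o - D_i = 0.0513 - 0.02101 = 0.03029 m.
Re = ρVD_h/μ = 1029·1.112·0.03029/0.00093 = 3.727e+04.
ε/D_h = 0.00017/0.03029 = 0.00561; Haaland gives 1/√f = -1.8 log₁₀[0.000743+0.000185] = 5.458, so f = 0.03356.
ΔP = f(L/D_h)(ρV²/2) = 0.03356·254.2/0.03029·636.2 = 1.792e+05 Pa.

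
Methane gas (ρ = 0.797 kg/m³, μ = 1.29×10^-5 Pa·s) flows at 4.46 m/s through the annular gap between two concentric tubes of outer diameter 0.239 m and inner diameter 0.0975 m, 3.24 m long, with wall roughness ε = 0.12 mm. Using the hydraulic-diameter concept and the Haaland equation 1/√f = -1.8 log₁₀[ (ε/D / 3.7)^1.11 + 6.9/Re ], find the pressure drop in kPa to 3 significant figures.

Hydraulic diameter D_h = 4A/P = D_o - D_i = 0.239 - 0.0975 = 0.1415 m.
Re = ρVD_h/μ = 0.797·4.46·0.1415/1.29e-05 = 3.899e+04.
ε/D_h = 0.00012/0.1415 = 0.000848; Haaland gives 1/√f = -1.8 log₁₀[9.12e-05+0.000177] = 6.429, so f = 0.02419.
ΔP = f(L/D_h)(ρV²/2) = 0.02419·3.24/0.1415·7.927 = 4.391 Pa.
ΔP = 0.00439 kPa.

ΔP ≈ 0.00439 kPa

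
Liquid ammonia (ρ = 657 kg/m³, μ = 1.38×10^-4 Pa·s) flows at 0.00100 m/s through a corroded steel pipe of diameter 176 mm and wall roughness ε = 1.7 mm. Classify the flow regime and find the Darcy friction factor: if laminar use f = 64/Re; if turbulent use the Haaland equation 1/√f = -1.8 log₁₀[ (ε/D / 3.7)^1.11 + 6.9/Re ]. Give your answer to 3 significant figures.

Re = ρVD/μ = 657·0.001·0.176/0.000138 = 837.9.
Re < 2300 → laminar, so f = 64/Re = 0.07638 (roughness is irrelevant in laminar flow).

f ≈ 0.0764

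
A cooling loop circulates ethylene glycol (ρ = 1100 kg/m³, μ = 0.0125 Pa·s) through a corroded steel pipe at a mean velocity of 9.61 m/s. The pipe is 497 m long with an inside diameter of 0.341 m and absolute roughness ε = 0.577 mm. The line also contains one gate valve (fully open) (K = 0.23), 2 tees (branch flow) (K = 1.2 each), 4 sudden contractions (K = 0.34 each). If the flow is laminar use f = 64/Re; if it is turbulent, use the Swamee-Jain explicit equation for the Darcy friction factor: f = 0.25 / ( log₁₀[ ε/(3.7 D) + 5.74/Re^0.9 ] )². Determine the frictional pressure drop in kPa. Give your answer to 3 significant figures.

ΔP ≈ 1930 kPa

Reynolds number Re = ρVD/μ = 1100 · 9.61 · 0.341 / 0.0125 = 2.884e+05.
Re > 4000 → turbulent. Relative roughness ε/D = 0.000577/0.341 = 0.00169. Swamee-Jain: f = 0.25/(log₁₀[0.00169/3.7 + 5.74/2.884e+05^0.9])² = 0.25/(log₁₀[0.000457 + 7e-05])² = 0.25/(-3.278)² = 0.02327.
Total minor-loss coefficient ΣK = 1·0.23 + 2·1.2 + 4·0.34 = 3.99.
ΔP = [f·L/D + ΣK]·(ρV²/2) = [0.02327·497/0.341 + 3.99]·(1100·9.61²/2) = [33.91 + 3.99]·5.079e+04 = 1.925e+06 Pa.
ΔP = 1.925e+06 Pa = 1930 kPa.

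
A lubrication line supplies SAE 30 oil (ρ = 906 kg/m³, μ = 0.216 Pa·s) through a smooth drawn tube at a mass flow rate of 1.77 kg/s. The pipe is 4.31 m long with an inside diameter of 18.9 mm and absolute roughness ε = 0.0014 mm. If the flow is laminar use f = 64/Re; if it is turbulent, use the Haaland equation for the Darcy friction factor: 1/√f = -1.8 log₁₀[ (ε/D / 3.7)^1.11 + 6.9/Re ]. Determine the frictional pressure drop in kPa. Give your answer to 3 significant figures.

ΔP ≈ 581 kPa

A = πD²/4 = π(0.0189)²/4 = 0.0002806 m²; mean velocity V = ṁ/(ρA) = 1.77/(906 · 0.0002806) = 6.964 m/s.
Reynolds number Re = ρVD/μ = 906 · 6.964 · 0.0189 / 0.216 = 552.
Re < 2300 → laminar flow, so f = 64/Re = 64/552 = 0.1159 (the turbulent correlation is not needed).
Darcy-Weisbach: ΔP = f(L/D)(ρV²/2) = 0.1159·(4.31/0.0189)·(906·6.964²/2) = 0.1159·228·2.197e+04 = 5.807e+05 Pa.
ΔP = 5.807e+05 Pa = 581 kPa.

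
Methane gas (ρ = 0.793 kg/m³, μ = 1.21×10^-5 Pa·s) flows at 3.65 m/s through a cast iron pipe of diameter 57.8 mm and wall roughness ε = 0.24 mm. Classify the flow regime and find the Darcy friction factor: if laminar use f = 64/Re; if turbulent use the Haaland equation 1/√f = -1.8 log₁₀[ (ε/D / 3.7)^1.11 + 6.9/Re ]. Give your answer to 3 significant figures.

f ≈ 0.0346

Re = ρVD/μ = 0.793·3.65·0.0578/1.21e-05 = 1.383e+04.
Re > 4000 → turbulent. ε/D = 0.00024/0.0578 = 0.00415; Haaland: 1/√f = -1.8 log₁₀[0.000532 + 0.000499] = 5.376, so f = 0.0346.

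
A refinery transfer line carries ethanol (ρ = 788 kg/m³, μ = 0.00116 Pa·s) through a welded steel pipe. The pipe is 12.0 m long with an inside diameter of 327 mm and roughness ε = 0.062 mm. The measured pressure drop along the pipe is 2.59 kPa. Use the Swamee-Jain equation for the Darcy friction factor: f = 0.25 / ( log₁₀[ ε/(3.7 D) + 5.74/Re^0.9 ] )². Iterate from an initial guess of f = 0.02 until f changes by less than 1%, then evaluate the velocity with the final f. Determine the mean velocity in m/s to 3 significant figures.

Rearranging Darcy-Weisbach: V = √(2·ΔP·D/(f·L·ρ)). With ε/D = 6.2e-05/0.327 = 0.00019, iterate starting from f = 0.02:
  f = 0.02 → V = √(2·2590·0.327/(0.02·12·788)) = 2.993 m/s; Re = ρVD/μ = 6.648e+05; f → 0.01506
  f = 0.01506 → V = 3.449 m/s; Re = 7.661e+05; f → 0.01491
  f = 0.01491 → V = 3.467 m/s; Re = 7.701e+05; f → 0.0149
Converged (Δf/f < 1%). With the final f = 0.0149: V = √(2·2590·0.327/(0.0149·12·788)) = 3.467 m/s.

V ≈ 3.47 m/s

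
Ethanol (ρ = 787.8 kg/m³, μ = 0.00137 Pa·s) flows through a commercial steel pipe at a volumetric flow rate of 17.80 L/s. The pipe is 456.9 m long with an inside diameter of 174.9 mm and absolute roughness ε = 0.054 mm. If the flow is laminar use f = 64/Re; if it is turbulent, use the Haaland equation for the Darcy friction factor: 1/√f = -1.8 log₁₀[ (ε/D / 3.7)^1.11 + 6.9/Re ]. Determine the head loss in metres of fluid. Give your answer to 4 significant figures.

h_f ≈ 1.474 m

Q = 17.80 L/s = 17.80/1000 = 0.0178 m³/s.
Cross-sectional area A = πD²/4 = π(0.1749)²/4 = 0.02403 m²; mean velocity V = Q/A = 0.0178/0.02403 = 0.7409 m/s.
Reynolds number Re = ρVD/μ = 787.8 · 0.7409 · 0.1749 / 0.00137 = 7.451e+04.
Re > 4000 → turbulent. Relative roughness ε/D = 5.4e-05/0.1749 = 0.000309. Haaland: 1/√f = -1.8 log₁₀[(0.000309/3.7)^1.11 + 6.9/7.451e+04] = -1.8 log₁₀[2.97e-05 + 9.26e-05] = 7.043, so f = 0.02016.
Darcy-Weisbach: ΔP = f(L/D)(ρV²/2) = 0.02016·(456.9/0.1749)·(787.8·0.7409²/2) = 0.02016·2612·216.2 = 1.139e+04 Pa.
Head loss h_f = ΔP/(ρg) = 1.139e+04/(787.8·9.81) = 1.474 m.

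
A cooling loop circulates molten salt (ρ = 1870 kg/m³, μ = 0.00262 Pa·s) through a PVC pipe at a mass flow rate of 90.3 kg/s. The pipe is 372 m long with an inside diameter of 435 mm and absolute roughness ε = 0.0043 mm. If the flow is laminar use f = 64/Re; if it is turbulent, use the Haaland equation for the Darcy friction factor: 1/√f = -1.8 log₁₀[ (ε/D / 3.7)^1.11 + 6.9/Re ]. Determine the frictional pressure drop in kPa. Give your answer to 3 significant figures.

ΔP ≈ 1.50 kPa

A = πD²/4 = π(0.435)²/4 = 0.1486 m²; mean velocity V = ṁ/(ρA) = 90.3/(1870 · 0.1486) = 0.3249 m/s.
Reynolds number Re = ρVD/μ = 1870 · 0.3249 · 0.435 / 0.00262 = 1.009e+05.
Re > 4000 → turbulent. Relative roughness ε/D = 4.3e-06/0.435 = 9.89e-06. Haaland: 1/√f = -1.8 log₁₀[(9.89e-06/3.7)^1.11 + 6.9/1.009e+05] = -1.8 log₁₀[6.51e-07 + 6.84e-05] = 7.49, so f = 0.01783.
Darcy-Weisbach: ΔP = f(L/D)(ρV²/2) = 0.01783·(372/0.435)·(1870·0.3249²/2) = 0.01783·855.2·98.71 = 1505 Pa.
ΔP = 1505 Pa = 1.50 kPa.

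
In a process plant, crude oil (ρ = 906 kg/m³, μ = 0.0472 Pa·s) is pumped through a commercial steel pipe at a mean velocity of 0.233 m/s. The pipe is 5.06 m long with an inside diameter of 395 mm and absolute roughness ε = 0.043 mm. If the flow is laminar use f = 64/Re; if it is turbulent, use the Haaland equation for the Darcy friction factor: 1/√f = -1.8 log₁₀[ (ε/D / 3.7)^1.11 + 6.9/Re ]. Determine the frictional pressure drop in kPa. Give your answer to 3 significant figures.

ΔP ≈ 0.0114 kPa

Reynolds number Re = ρVD/μ = 906 · 0.233 · 0.395 / 0.0472 = 1767.
Re < 2300 → laminar flow, so f = 64/Re = 64/1767 = 0.03623 (the turbulent correlation is not needed).
Darcy-Weisbach: ΔP = f(L/D)(ρV²/2) = 0.03623·(5.06/0.395)·(906·0.233²/2) = 0.03623·12.81·24.59 = 11.41 Pa.
ΔP = 11.41 Pa = 0.0114 kPa.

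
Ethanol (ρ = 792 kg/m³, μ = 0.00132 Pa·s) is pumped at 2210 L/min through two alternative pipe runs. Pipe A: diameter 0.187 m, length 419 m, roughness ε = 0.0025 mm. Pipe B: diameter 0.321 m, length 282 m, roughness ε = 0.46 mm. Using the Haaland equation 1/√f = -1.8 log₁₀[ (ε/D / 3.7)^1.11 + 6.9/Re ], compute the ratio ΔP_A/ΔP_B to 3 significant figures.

ΔP_A/ΔP_B ≈ 15.4

Pipe A: V = Q/A = 0.03683/0.02746 = 1.341 m/s; Re = 1.505e+05; ε/D = 1.34e-05; Haaland → f = 0.01646; ΔP_A = f(L/D)(ρV²/2) = 2.627e+04 Pa.
Pipe B: V = Q/A = 0.03683/0.08093 = 0.4551 m/s; Re = 8.766e+04; ε/D = 0.00143; Haaland → f = 0.0236; ΔP_B = f(L/D)(ρV²/2) = 1701 Pa.
ΔP_A/ΔP_B = 2.627e+04/1701 = 15.4.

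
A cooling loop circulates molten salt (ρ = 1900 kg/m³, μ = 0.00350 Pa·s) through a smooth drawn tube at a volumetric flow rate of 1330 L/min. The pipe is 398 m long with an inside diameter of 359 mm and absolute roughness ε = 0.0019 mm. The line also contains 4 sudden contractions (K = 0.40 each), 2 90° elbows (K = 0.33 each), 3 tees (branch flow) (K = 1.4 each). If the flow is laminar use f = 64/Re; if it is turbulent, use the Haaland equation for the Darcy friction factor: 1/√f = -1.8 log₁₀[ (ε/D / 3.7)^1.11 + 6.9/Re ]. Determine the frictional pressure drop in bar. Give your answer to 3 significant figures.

Q = 1330 L/min = 1330/60000 = 0.02217 m³/s.
Cross-sectional area A = πD²/4 = π(0.359)²/4 = 0.1012 m²; mean velocity V = Q/A = 0.02217/0.1012 = 0.219 m/s.
Reynolds number Re = ρVD/μ = 1900 · 0.219 · 0.359 / 0.0035 = 4.268e+04.
Re > 4000 → turbulent. Relative roughness ε/D = 1.9e-06/0.359 = 5.29e-06. Haaland: 1/√f = -1.8 log₁₀[(5.29e-06/3.7)^1.11 + 6.9/4.268e+04] = -1.8 log₁₀[3.26e-07 + 0.000162] = 6.823, so f = 0.02148.
Total minor-loss coefficient ΣK = 4·0.4 + 2·0.33 + 3·1.4 = 6.46.
ΔP = [f·L/D + ΣK]·(ρV²/2) = [0.02148·398/0.359 + 6.46]·(1900·0.219²/2) = [23.82 + 6.46]·45.56 = 1379 Pa.
ΔP = 1379 Pa = 0.0138 bar.

ΔP ≈ 0.0138 bar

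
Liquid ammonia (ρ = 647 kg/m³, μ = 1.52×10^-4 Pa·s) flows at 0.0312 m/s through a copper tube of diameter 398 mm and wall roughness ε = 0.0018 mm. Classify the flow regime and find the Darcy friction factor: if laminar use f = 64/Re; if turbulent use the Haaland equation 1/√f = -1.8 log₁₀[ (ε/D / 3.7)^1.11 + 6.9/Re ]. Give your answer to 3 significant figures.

f ≈ 0.0205

Re = ρVD/μ = 647·0.0312·0.398/0.000152 = 5.286e+04.
Re > 4000 → turbulent. ε/D = 1.8e-06/0.398 = 4.52e-06; Haaland: 1/√f = -1.8 log₁₀[2.73e-07 + 0.000131] = 6.99, so f = 0.02047.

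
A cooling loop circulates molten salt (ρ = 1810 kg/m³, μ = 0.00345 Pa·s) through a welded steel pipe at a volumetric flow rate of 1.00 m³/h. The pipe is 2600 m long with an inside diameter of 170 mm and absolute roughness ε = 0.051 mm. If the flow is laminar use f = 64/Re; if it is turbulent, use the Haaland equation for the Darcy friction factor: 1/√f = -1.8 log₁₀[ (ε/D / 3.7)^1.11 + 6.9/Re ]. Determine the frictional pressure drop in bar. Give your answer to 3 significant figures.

ΔP ≈ 0.00122 bar

Q = 1.00 m³/h = 1.00/3600 = 0.0002778 m³/s.
Cross-sectional area A = πD²/4 = π(0.17)²/4 = 0.0227 m²; mean velocity V = Q/A = 0.0002778/0.0227 = 0.01224 m/s.
Reynolds number Re = ρVD/μ = 1810 · 0.01224 · 0.17 / 0.00345 = 1091.
Re < 2300 → laminar flow, so f = 64/Re = 64/1091 = 0.05864 (the turbulent correlation is not needed).
Darcy-Weisbach: ΔP = f(L/D)(ρV²/2) = 0.05864·(2600/0.17)·(1810·0.01224²/2) = 0.05864·1.529e+04·0.1355 = 121.5 Pa.
ΔP = 121.5 Pa = 0.00122 bar.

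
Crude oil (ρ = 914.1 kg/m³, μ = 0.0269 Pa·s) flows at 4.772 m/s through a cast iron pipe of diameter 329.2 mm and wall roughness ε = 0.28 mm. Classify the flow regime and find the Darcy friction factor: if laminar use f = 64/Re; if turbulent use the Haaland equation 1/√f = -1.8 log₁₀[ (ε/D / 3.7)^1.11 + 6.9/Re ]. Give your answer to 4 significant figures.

Re = ρVD/μ = 914.1·4.772·0.3292/0.0269 = 5.338e+04.
Re > 4000 → turbulent. ε/D = 0.00028/0.3292 = 0.000851; Haaland: 1/√f = -1.8 log₁₀[9.15e-05 + 0.000129] = 6.581, so f = 0.02309.

f ≈ 0.02309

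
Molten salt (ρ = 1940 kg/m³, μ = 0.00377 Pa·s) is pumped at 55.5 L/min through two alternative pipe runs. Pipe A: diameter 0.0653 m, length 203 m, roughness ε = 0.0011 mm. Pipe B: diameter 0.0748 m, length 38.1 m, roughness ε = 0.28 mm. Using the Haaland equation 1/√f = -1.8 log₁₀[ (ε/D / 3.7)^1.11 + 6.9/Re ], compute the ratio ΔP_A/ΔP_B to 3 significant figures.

ΔP_A/ΔP_B ≈ 8.89

Pipe A: V = Q/A = 0.000925/0.003349 = 0.2762 m/s; Re = 9281; ε/D = 1.68e-05; Haaland → f = 0.03154; ΔP_A = f(L/D)(ρV²/2) = 7256 Pa.
Pipe B: V = Q/A = 0.000925/0.004394 = 0.2105 m/s; Re = 8102; ε/D = 0.00374; Haaland → f = 0.03727; ΔP_B = f(L/D)(ρV²/2) = 816 Pa.
ΔP_A/ΔP_B = 7256/816 = 8.89.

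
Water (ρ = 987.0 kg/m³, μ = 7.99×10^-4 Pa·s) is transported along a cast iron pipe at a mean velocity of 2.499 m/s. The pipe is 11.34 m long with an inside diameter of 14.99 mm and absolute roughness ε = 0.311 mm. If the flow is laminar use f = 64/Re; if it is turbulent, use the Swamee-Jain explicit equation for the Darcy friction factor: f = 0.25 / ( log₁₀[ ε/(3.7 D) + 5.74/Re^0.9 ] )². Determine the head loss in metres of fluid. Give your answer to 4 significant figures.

Reynolds number Re = ρVD/μ = 987 · 2.499 · 0.01499 / 0.000799 = 4.627e+04.
Re > 4000 → turbulent. Relative roughness ε/D = 0.000311/0.01499 = 0.0207. Swamee-Jain: f = 0.25/(log₁₀[0.0207/3.7 + 5.74/4.627e+04^0.9])² = 0.25/(log₁₀[0.00561 + 0.000363])² = 0.25/(-2.224)² = 0.05054.
Darcy-Weisbach: ΔP = f(L/D)(ρV²/2) = 0.05054·(11.34/0.01499)·(987·2.499²/2) = 0.05054·756.5·3082 = 1.178e+05 Pa.
Head loss h_f = ΔP/(ρg) = 1.178e+05/(987·9.81) = 12.17 m.

h_f ≈ 12.17 m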